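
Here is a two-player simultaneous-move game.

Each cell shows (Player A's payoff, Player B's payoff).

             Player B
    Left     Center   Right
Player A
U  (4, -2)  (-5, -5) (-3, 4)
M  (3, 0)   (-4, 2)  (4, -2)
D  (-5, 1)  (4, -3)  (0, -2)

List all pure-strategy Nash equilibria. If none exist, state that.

Mark each player's best response to every combination of opponents' strategies; a profile where every player is best-responding is a pure Nash equilibrium.
Player A against Left: payoffs 4, 3, -5 → best response U.
Player A against Center: payoffs -5, -4, 4 → best response D.
Player A against Right: payoffs -3, 4, 0 → best response M.
Player B against U: payoffs -2, -5, 4 → best response Right.
Player B against M: payoffs 0, 2, -2 → best response Center.
Player B against D: payoffs 1, -3, -2 → best response Left.
No profile is a mutual best response for all players.

There is no pure-strategy Nash equilibrium.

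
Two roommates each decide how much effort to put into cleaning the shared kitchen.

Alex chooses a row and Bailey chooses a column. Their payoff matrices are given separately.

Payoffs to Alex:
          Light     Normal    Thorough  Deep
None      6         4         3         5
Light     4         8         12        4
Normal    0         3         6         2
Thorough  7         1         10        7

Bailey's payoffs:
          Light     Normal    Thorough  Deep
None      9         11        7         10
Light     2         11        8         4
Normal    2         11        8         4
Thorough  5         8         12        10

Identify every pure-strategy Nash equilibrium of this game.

The unique pure-strategy Nash equilibrium is (Light, Normal).

Alex against Light: payoffs 6, 4, 0, 7 → best response Thorough.
Alex against Normal: payoffs 4, 8, 3, 1 → best response Light.
Alex against Thorough: payoffs 3, 12, 6, 10 → best response Light.
Alex against Deep: payoffs 5, 4, 2, 7 → best response Thorough.
Bailey against None: payoffs 9, 11, 7, 10 → best response Normal.
Bailey against Light: payoffs 2, 11, 8, 4 → best response Normal.
Bailey against Normal: payoffs 2, 11, 8, 4 → best response Normal.
Bailey against Thorough: payoffs 5, 8, 12, 10 → best response Thorough.
Mutual best responses: (Light, Normal).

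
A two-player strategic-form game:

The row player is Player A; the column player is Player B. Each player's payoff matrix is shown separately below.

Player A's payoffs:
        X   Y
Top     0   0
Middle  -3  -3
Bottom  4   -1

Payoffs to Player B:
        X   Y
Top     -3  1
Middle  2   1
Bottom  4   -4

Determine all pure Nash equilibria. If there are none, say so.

Player A against X: payoffs 0, -3, 4 → best response Bottom.
Player A against Y: payoffs 0, -3, -1 → best response Top.
Player B against Top: payoffs -3, 1 → best response Y.
Player B against Middle: payoffs 2, 1 → best response X.
Player B against Bottom: payoffs 4, -4 → best response X.
Mutual best responses: (Top, Y); (Bottom, X).

Pure-strategy Nash equilibria: (Top, Y), (Bottom, X)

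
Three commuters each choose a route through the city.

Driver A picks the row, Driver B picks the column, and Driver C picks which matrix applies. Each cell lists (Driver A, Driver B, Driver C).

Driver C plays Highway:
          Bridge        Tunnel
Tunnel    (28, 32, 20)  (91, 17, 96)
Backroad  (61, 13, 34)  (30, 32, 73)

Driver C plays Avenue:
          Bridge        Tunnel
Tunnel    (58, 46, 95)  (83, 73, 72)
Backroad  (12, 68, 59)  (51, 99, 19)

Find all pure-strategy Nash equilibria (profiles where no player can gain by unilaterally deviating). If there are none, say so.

No pure-strategy Nash equilibrium.

(Tunnel, Bridge, Highway): Driver A can switch to Backroad (28 → 61). Not NE.
(Tunnel, Bridge, Avenue): Driver B can switch to Tunnel (46 → 73). Not NE.
(Tunnel, Tunnel, Highway): Driver B can switch to Bridge (17 → 32). Not NE.
(Tunnel, Tunnel, Avenue): Driver C can switch to Highway (72 → 96). Not NE.
(Backroad, Bridge, Highway): Driver B can switch to Tunnel (13 → 32). Not NE.
(Backroad, Bridge, Avenue): Driver A can switch to Tunnel (12 → 58). Not NE.
(Backroad, Tunnel, Highway): Driver A can switch to Tunnel (30 → 91). Not NE.
(Backroad, Tunnel, Avenue): Driver A can switch to Tunnel (51 → 83). Not NE.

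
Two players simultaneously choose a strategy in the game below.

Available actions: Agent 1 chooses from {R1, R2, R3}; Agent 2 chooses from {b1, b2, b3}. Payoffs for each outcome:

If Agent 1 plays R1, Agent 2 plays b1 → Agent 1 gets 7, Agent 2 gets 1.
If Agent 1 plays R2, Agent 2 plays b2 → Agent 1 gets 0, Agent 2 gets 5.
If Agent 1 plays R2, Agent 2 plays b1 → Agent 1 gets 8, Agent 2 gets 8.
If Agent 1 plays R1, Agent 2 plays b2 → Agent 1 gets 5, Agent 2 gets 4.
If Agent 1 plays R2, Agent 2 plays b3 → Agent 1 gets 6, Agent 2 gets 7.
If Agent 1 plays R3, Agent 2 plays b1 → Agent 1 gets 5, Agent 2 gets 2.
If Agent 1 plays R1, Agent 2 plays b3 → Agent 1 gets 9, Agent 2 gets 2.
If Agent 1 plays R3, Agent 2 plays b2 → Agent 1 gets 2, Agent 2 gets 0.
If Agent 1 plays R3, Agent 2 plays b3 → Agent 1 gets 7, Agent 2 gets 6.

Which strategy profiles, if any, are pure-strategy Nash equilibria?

The pure Nash equilibria are (R1, b2) and (R2, b1).

Agent 1 against b1: payoffs 7, 8, 5 → best response R2.
Agent 1 against b2: payoffs 5, 0, 2 → best response R1.
Agent 1 against b3: payoffs 9, 6, 7 → best response R1.
Agent 2 against R1: payoffs 1, 4, 2 → best response b2.
Agent 2 against R2: payoffs 8, 5, 7 → best response b1.
Agent 2 against R3: payoffs 2, 0, 6 → best response b3.
Mutual best responses: (R1, b2); (R2, b1).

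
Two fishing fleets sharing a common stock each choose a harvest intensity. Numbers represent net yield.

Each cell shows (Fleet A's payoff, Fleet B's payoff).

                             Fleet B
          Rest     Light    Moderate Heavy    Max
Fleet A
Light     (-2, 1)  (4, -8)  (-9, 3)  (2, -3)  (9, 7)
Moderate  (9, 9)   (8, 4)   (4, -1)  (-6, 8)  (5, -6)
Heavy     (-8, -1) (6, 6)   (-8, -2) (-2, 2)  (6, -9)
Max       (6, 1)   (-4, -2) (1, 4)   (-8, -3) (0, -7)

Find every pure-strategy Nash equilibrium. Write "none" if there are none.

Pure-strategy Nash equilibria: (Light, Max) and (Moderate, Rest)

(Light, Rest): Fleet A can switch to Moderate (-2 → 9). Not NE.
(Light, Light): Fleet A can switch to Moderate (4 → 8). Not NE.
(Light, Moderate): Fleet A can switch to Moderate (-9 → 4). Not NE.
(Light, Heavy): Fleet B can switch to Rest (-3 → 1). Not NE.
(Light, Max): Fleet A gets 9, best alternative 6; Fleet B gets 7, best alternative 3. No profitable deviation — NE.
(Moderate, Rest): Fleet A gets 9, best alternative 6; Fleet B gets 9, best alternative 8. No profitable deviation — NE.
(Moderate, Light): Fleet B can switch to Rest (4 → 9). Not NE.
(Moderate, Moderate): Fleet B can switch to Rest (-1 → 9). Not NE.
(Moderate, Heavy): Fleet A can switch to Light (-6 → 2). Not NE.
(Moderate, Max): Fleet A can switch to Light (5 → 9). Not NE.
(Heavy, Rest): Fleet A can switch to Light (-8 → -2). Not NE.
(Heavy, Light): Fleet A can switch to Moderate (6 → 8). Not NE.
(The remaining 8 profiles each have a profitable deviation by the same check.)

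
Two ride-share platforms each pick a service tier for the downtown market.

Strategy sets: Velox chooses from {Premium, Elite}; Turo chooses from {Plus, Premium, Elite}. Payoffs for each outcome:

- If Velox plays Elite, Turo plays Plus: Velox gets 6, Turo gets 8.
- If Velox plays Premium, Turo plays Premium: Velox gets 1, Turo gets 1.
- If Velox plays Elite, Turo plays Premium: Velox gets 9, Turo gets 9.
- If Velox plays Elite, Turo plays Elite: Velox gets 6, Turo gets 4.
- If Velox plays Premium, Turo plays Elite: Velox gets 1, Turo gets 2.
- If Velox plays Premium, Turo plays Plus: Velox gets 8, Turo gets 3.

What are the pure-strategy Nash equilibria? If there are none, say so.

(Premium, Plus) and (Elite, Premium)

(Premium, Plus): Velox gets 8, best alternative 6; Turo gets 3, best alternative 2. No profitable deviation — NE.
(Premium, Premium): Velox can switch to Elite (1 → 9). Not NE.
(Premium, Elite): Velox can switch to Elite (1 → 6). Not NE.
(Elite, Plus): Velox can switch to Premium (6 → 8). Not NE.
(Elite, Premium): Velox gets 9, best alternative 1; Turo gets 9, best alternative 8. No profitable deviation — NE.
(Elite, Elite): Turo can switch to Plus (4 → 8). Not NE.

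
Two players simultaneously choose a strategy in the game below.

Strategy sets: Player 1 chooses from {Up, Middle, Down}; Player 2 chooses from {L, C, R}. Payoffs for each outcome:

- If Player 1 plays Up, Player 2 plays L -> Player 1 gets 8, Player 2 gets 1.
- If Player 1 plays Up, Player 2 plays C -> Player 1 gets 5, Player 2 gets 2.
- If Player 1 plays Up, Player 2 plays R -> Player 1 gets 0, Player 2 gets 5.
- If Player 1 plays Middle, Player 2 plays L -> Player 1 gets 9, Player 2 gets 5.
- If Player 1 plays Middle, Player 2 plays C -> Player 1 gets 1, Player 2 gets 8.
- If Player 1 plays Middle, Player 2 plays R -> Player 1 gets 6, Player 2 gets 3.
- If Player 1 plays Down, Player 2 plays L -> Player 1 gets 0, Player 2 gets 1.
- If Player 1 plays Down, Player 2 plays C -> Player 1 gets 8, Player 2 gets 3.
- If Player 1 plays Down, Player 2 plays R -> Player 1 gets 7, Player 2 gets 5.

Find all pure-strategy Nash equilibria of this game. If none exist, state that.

(Up, L): Player 1 can switch to Middle (8 → 9). Not NE.
(Up, C): Player 1 can switch to Down (5 → 8). Not NE.
(Up, R): Player 1 can switch to Middle (0 → 6). Not NE.
(Middle, L): Player 2 can switch to C (5 → 8). Not NE.
(Middle, C): Player 1 can switch to Up (1 → 5). Not NE.
(Middle, R): Player 1 can switch to Down (6 → 7). Not NE.
(Down, L): Player 1 can switch to Up (0 → 8). Not NE.
(Down, C): Player 2 can switch to R (3 → 5). Not NE.
(Down, R): Player 1 gets 7, best alternative 6; Player 2 gets 5, best alternative 3. No profitable deviation — NE.

Pure NE: (Down, R)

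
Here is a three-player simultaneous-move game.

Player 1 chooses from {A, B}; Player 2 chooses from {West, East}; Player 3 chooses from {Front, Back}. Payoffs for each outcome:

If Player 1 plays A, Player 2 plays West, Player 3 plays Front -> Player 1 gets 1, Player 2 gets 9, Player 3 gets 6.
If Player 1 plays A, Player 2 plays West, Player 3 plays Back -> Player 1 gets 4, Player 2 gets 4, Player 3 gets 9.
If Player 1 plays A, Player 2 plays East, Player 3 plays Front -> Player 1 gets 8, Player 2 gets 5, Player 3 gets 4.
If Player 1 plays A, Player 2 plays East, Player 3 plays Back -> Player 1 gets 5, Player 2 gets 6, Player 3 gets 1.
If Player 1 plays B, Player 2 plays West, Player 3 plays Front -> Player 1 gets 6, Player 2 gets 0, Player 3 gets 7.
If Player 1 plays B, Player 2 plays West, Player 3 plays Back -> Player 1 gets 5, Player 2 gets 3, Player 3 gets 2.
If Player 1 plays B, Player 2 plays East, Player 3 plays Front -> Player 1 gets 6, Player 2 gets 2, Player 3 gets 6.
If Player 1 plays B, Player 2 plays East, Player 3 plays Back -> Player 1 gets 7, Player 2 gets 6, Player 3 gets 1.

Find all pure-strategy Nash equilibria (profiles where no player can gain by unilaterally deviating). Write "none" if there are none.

Player 1 against (West, Front): payoffs 1, 6 → best response B.
Player 1 against (West, Back): payoffs 4, 5 → best response B.
Player 1 against (East, Front): payoffs 8, 6 → best response A.
Player 1 against (East, Back): payoffs 5, 7 → best response B.
Player 2 against (A, Front): payoffs 9, 5 → best response West.
Player 2 against (A, Back): payoffs 4, 6 → best response East.
Player 2 against (B, Front): payoffs 0, 2 → best response East.
Player 2 against (B, Back): payoffs 3, 6 → best response East.
Player 3 against (A, West): payoffs 6, 9 → best response Back.
Player 3 against (A, East): payoffs 4, 1 → best response Front.
Player 3 against (B, West): payoffs 7, 2 → best response Front.
Player 3 against (B, East): payoffs 6, 1 → best response Front.
No profile is a mutual best response for all players.

This game has no pure Nash equilibrium.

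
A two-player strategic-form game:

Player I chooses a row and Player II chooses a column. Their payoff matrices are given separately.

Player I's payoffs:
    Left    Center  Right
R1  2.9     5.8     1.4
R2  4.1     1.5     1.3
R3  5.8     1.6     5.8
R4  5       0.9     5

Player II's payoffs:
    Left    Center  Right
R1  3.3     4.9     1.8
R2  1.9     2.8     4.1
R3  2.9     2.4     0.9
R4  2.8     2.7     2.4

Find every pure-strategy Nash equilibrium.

Player I against Left: payoffs 2.9, 4.1, 5.8, 5 → best response R3.
Player I against Center: payoffs 5.8, 1.5, 1.6, 0.9 → best response R1.
Player I against Right: payoffs 1.4, 1.3, 5.8, 5 → best response R3.
Player II against R1: payoffs 3.3, 4.9, 1.8 → best response Center.
Player II against R2: payoffs 1.9, 2.8, 4.1 → best response Right.
Player II against R3: payoffs 2.9, 2.4, 0.9 → best response Left.
Player II against R4: payoffs 2.8, 2.7, 2.4 → best response Left.
Mutual best responses: (R1, Center); (R3, Left).

(R1, Center), (R3, Left)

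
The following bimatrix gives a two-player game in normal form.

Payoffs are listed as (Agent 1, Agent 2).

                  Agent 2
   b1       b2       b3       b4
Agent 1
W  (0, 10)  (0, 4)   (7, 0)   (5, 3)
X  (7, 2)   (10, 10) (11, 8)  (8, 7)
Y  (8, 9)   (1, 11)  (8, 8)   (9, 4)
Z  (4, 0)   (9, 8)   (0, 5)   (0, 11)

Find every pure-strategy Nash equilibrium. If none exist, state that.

Mark each player's best response to every combination of opponents' strategies; a profile where every player is best-responding is a pure Nash equilibrium.
Agent 1 against b1: payoffs 0, 7, 8, 4 → best response Y.
Agent 1 against b2: payoffs 0, 10, 1, 9 → best response X.
Agent 1 against b3: payoffs 7, 11, 8, 0 → best response X.
Agent 1 against b4: payoffs 5, 8, 9, 0 → best response Y.
Agent 2 against W: payoffs 10, 4, 0, 3 → best response b1.
Agent 2 against X: payoffs 2, 10, 8, 7 → best response b2.
Agent 2 against Y: payoffs 9, 11, 8, 4 → best response b2.
Agent 2 against Z: payoffs 0, 8, 5, 11 → best response b4.
Mutual best responses: (X, b2).

(X, b2)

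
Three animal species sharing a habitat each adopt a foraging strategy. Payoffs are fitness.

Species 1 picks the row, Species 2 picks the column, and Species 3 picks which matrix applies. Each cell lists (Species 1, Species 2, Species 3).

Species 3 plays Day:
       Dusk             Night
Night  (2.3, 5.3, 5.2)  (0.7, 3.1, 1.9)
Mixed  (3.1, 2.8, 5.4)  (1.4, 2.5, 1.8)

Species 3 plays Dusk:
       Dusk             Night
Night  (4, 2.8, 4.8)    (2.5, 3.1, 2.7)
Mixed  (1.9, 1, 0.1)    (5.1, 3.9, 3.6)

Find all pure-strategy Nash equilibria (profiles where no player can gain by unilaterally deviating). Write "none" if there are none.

(Night, Dusk, Day): Species 1 can switch to Mixed (2.3 → 3.1). Not NE.
(Night, Dusk, Dusk): Species 2 can switch to Night (2.8 → 3.1). Not NE.
(Night, Night, Day): Species 1 can switch to Mixed (0.7 → 1.4). Not NE.
(Night, Night, Dusk): Species 1 can switch to Mixed (2.5 → 5.1). Not NE.
(Mixed, Dusk, Day): Species 1 gets 3.1, best alternative 2.3; Species 2 gets 2.8, best alternative 2.5; Species 3 gets 5.4, best alternative 0.1. No profitable deviation — NE.
(Mixed, Dusk, Dusk): Species 1 can switch to Night (1.9 → 4). Not NE.
(Mixed, Night, Day): Species 2 can switch to Dusk (2.5 → 2.8). Not NE.
(Mixed, Night, Dusk): Species 1 gets 5.1, best alternative 2.5; Species 2 gets 3.9, best alternative 1; Species 3 gets 3.6, best alternative 1.8. No profitable deviation — NE.

Pure-strategy Nash equilibria: (Mixed, Dusk, Day) and (Mixed, Night, Dusk)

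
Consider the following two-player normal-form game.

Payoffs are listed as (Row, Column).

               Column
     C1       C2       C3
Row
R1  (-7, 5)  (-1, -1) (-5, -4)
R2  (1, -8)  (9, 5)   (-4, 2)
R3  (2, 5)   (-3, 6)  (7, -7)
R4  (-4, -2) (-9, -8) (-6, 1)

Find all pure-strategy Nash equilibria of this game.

(R1, C1): Row can switch to R2 (-7 → 1). Not NE.
(R1, C2): Row can switch to R2 (-1 → 9). Not NE.
(R1, C3): Row can switch to R2 (-5 → -4). Not NE.
(R2, C1): Row can switch to R3 (1 → 2). Not NE.
(R2, C2): Row gets 9, best alternative -1; Column gets 5, best alternative 2. No profitable deviation — NE.
(R2, C3): Row can switch to R3 (-4 → 7). Not NE.
(R3, C1): Column can switch to C2 (5 → 6). Not NE.
(R3, C2): Row can switch to R1 (-3 → -1). Not NE.
(R3, C3): Column can switch to C1 (-7 → 5). Not NE.
(R4, C1): Row can switch to R2 (-4 → 1). Not NE.
(R4, C2): Row can switch to R1 (-9 → -1). Not NE.
(R4, C3): Row can switch to R1 (-6 → -5). Not NE.

(R2, C2)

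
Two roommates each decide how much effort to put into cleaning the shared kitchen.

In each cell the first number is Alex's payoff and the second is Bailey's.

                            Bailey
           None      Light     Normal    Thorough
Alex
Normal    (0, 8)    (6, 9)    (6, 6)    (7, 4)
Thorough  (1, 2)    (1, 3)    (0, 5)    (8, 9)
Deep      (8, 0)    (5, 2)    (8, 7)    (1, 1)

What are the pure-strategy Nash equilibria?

The pure Nash equilibria are (Normal, Light); (Thorough, Thorough); (Deep, Normal).

For each strategy profile, look for a profitable unilateral deviation.
(Normal, None): Alex can switch to Thorough (0 → 1). Not NE.
(Normal, Light): Alex gets 6, best alternative 5; Bailey gets 9, best alternative 8. No profitable deviation — NE.
(Normal, Normal): Alex can switch to Deep (6 → 8). Not NE.
(Normal, Thorough): Alex can switch to Thorough (7 → 8). Not NE.
(Thorough, None): Alex can switch to Deep (1 → 8). Not NE.
(Thorough, Light): Alex can switch to Normal (1 → 6). Not NE.
(Thorough, Normal): Alex can switch to Normal (0 → 6). Not NE.
(Thorough, Thorough): Alex gets 8, best alternative 7; Bailey gets 9, best alternative 5. No profitable deviation — NE.
(Deep, None): Bailey can switch to Light (0 → 2). Not NE.
(Deep, Light): Alex can switch to Normal (5 → 6). Not NE.
(Deep, Normal): Alex gets 8, best alternative 6; Bailey gets 7, best alternative 2. No profitable deviation — NE.
(The remaining 1 profile has a profitable deviation by the same check.)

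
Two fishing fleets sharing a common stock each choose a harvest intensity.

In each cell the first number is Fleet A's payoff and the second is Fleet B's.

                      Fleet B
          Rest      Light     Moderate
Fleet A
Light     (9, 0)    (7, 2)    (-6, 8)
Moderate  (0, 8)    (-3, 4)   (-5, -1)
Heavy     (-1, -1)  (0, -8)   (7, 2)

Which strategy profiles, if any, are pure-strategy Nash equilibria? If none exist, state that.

(Light, Rest): Fleet B can switch to Light (0 → 2). Not NE.
(Light, Light): Fleet B can switch to Moderate (2 → 8). Not NE.
(Light, Moderate): Fleet A can switch to Moderate (-6 → -5). Not NE.
(Moderate, Rest): Fleet A can switch to Light (0 → 9). Not NE.
(Moderate, Light): Fleet A can switch to Light (-3 → 7). Not NE.
(Moderate, Moderate): Fleet A can switch to Heavy (-5 → 7). Not NE.
(Heavy, Rest): Fleet A can switch to Light (-1 → 9). Not NE.
(Heavy, Light): Fleet A can switch to Light (0 → 7). Not NE.
(Heavy, Moderate): Fleet A gets 7, best alternative -5; Fleet B gets 2, best alternative -1. No profitable deviation — NE.

The unique pure-strategy Nash equilibrium is (Heavy, Moderate).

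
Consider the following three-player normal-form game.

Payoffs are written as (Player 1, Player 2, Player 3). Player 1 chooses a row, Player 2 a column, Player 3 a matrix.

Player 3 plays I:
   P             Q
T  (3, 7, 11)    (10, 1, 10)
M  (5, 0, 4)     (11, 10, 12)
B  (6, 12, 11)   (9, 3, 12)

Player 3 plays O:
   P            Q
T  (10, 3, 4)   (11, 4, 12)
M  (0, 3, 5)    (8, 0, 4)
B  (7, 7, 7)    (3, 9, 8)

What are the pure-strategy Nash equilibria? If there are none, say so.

Player 1 against (P, I): payoffs 3, 5, 6 → best response B.
Player 1 against (P, O): payoffs 10, 0, 7 → best response T.
Player 1 against (Q, I): payoffs 10, 11, 9 → best response M.
Player 1 against (Q, O): payoffs 11, 8, 3 → best response T.
Player 2 against (T, I): payoffs 7, 1 → best response P.
Player 2 against (T, O): payoffs 3, 4 → best response Q.
Player 2 against (M, I): payoffs 0, 10 → best response Q.
Player 2 against (M, O): payoffs 3, 0 → best response P.
Player 2 against (B, I): payoffs 12, 3 → best response P.
Player 2 against (B, O): payoffs 7, 9 → best response Q.
Player 3 against (T, P): payoffs 11, 4 → best response I.
Player 3 against (T, Q): payoffs 10, 12 → best response O.
Player 3 against (M, P): payoffs 4, 5 → best response O.
Player 3 against (M, Q): payoffs 12, 4 → best response I.
Player 3 against (B, P): payoffs 11, 7 → best response I.
Player 3 against (B, Q): payoffs 12, 8 → best response I.
Mutual best responses: (T, Q, O); (M, Q, I); (B, P, I).

Pure-strategy Nash equilibria: (T, Q, O), (M, Q, I), (B, P, I)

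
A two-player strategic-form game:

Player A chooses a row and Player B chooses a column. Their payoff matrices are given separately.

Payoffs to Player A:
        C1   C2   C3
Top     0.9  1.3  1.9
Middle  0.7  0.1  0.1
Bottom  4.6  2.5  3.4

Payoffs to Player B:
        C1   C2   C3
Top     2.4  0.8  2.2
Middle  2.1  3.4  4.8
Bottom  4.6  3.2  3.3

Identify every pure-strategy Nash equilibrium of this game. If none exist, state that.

The unique pure-strategy Nash equilibrium is (Bottom, C1).

(Top, C1): Player A can switch to Bottom (0.9 → 4.6). Not NE.
(Top, C2): Player A can switch to Bottom (1.3 → 2.5). Not NE.
(Top, C3): Player A can switch to Bottom (1.9 → 3.4). Not NE.
(Middle, C1): Player A can switch to Top (0.7 → 0.9). Not NE.
(Middle, C2): Player A can switch to Top (0.1 → 1.3). Not NE.
(Middle, C3): Player A can switch to Top (0.1 → 1.9). Not NE.
(Bottom, C1): Player A gets 4.6, best alternative 0.9; Player B gets 4.6, best alternative 3.3. No profitable deviation — NE.
(Bottom, C2): Player B can switch to C1 (3.2 → 4.6). Not NE.
(Bottom, C3): Player B can switch to C1 (3.3 → 4.6). Not NE.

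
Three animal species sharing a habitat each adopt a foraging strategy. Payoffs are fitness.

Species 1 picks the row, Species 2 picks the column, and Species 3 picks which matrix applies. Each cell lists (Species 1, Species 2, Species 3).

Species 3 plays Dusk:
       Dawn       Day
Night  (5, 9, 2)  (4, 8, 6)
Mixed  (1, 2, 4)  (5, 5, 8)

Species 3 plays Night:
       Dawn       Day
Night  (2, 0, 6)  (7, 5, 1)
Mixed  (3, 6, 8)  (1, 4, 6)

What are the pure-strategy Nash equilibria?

(Night, Dawn, Dusk): Species 3 can switch to Night (2 → 6). Not NE.
(Night, Dawn, Night): Species 1 can switch to Mixed (2 → 3). Not NE.
(Night, Day, Dusk): Species 1 can switch to Mixed (4 → 5). Not NE.
(Night, Day, Night): Species 3 can switch to Dusk (1 → 6). Not NE.
(Mixed, Dawn, Dusk): Species 1 can switch to Night (1 → 5). Not NE.
(Mixed, Dawn, Night): Species 1 gets 3, best alternative 2; Species 2 gets 6, best alternative 4; Species 3 gets 8, best alternative 4. No profitable deviation — NE.
(Mixed, Day, Dusk): Species 1 gets 5, best alternative 4; Species 2 gets 5, best alternative 2; Species 3 gets 8, best alternative 6. No profitable deviation — NE.
(Mixed, Day, Night): Species 1 can switch to Night (1 → 7). Not NE.

The pure Nash equilibria are (Mixed, Dawn, Night) and (Mixed, Day, Dusk).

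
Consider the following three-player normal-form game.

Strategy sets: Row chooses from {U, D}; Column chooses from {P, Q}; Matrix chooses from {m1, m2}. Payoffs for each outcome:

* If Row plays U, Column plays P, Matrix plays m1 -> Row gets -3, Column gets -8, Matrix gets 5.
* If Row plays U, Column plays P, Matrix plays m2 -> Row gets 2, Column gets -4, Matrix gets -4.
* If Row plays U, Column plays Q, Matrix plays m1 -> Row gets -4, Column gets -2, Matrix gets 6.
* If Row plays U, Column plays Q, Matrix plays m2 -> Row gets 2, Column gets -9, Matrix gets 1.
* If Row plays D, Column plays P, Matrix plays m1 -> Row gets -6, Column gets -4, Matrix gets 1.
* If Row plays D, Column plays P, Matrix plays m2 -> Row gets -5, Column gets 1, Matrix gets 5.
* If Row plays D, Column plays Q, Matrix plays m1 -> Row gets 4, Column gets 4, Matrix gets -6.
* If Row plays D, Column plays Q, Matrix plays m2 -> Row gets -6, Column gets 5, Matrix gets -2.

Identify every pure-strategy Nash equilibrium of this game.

No pure-strategy Nash equilibrium.

(U, P, m1): Column can switch to Q (-8 → -2). Not NE.
(U, P, m2): Matrix can switch to m1 (-4 → 5). Not NE.
(U, Q, m1): Row can switch to D (-4 → 4). Not NE.
(U, Q, m2): Column can switch to P (-9 → -4). Not NE.
(D, P, m1): Row can switch to U (-6 → -3). Not NE.
(D, P, m2): Row can switch to U (-5 → 2). Not NE.
(D, Q, m1): Matrix can switch to m2 (-6 → -2). Not NE.
(D, Q, m2): Row can switch to U (-6 → 2). Not NE.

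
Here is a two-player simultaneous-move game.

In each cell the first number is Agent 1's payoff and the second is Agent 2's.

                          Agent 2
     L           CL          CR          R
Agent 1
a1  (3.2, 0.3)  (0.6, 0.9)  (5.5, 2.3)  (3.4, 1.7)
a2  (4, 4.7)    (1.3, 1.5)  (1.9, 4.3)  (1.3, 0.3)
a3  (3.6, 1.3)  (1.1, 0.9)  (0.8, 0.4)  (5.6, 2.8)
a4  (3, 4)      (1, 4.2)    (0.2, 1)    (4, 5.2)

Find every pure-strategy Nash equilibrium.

The pure Nash equilibria are (a1, CR); (a2, L); (a3, R).

Check each profile: it is a Nash equilibrium iff no player can strictly gain by switching unilaterally.
(a1, L): Agent 1 can switch to a2 (3.2 → 4). Not NE.
(a1, CL): Agent 1 can switch to a2 (0.6 → 1.3). Not NE.
(a1, CR): Agent 1 gets 5.5, best alternative 1.9; Agent 2 gets 2.3, best alternative 1.7. No profitable deviation — NE.
(a1, R): Agent 1 can switch to a3 (3.4 → 5.6). Not NE.
(a2, L): Agent 1 gets 4, best alternative 3.6; Agent 2 gets 4.7, best alternative 4.3. No profitable deviation — NE.
(a2, CL): Agent 2 can switch to L (1.5 → 4.7). Not NE.
(a2, CR): Agent 1 can switch to a1 (1.9 → 5.5). Not NE.
(a2, R): Agent 1 can switch to a1 (1.3 → 3.4). Not NE.
(a3, L): Agent 1 can switch to a2 (3.6 → 4). Not NE.
(a3, CL): Agent 1 can switch to a2 (1.1 → 1.3). Not NE.
(a3, CR): Agent 1 can switch to a1 (0.8 → 5.5). Not NE.
(a3, R): Agent 1 gets 5.6, best alternative 4; Agent 2 gets 2.8, best alternative 1.3. No profitable deviation — NE.
(a4, L): Agent 1 can switch to a1 (3 → 3.2). Not NE.
(The remaining 3 profiles each have a profitable deviation by the same check.)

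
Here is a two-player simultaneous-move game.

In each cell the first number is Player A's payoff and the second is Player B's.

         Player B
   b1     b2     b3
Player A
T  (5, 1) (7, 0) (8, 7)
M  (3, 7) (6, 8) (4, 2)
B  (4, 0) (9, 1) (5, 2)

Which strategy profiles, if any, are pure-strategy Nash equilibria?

(T, b3)

Player A against b1: payoffs 5, 3, 4 → best response T.
Player A against b2: payoffs 7, 6, 9 → best response B.
Player A against b3: payoffs 8, 4, 5 → best response T.
Player B against T: payoffs 1, 0, 7 → best response b3.
Player B against M: payoffs 7, 8, 2 → best response b2.
Player B against B: payoffs 0, 1, 2 → best response b3.
Mutual best responses: (T, b3).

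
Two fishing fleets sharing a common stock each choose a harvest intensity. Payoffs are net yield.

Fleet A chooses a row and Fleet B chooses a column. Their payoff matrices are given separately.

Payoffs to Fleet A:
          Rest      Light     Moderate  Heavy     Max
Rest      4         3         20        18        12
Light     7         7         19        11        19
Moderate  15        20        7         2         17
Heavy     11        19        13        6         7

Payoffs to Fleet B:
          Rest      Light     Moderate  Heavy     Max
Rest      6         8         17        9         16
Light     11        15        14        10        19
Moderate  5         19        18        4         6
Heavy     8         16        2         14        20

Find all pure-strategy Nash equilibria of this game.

The pure Nash equilibria are (Rest, Moderate), (Light, Max), (Moderate, Light).

(Rest, Rest): Fleet A can switch to Light (4 → 7). Not NE.
(Rest, Light): Fleet A can switch to Light (3 → 7). Not NE.
(Rest, Moderate): Fleet A gets 20, best alternative 19; Fleet B gets 17, best alternative 16. No profitable deviation — NE.
(Rest, Heavy): Fleet B can switch to Moderate (9 → 17). Not NE.
(Rest, Max): Fleet A can switch to Light (12 → 19). Not NE.
(Light, Rest): Fleet A can switch to Moderate (7 → 15). Not NE.
(Light, Light): Fleet A can switch to Moderate (7 → 20). Not NE.
(Light, Moderate): Fleet A can switch to Rest (19 → 20). Not NE.
(Light, Heavy): Fleet A can switch to Rest (11 → 18). Not NE.
(Light, Max): Fleet A gets 19, best alternative 17; Fleet B gets 19, best alternative 15. No profitable deviation — NE.
(Moderate, Rest): Fleet B can switch to Light (5 → 19). Not NE.
(Moderate, Light): Fleet A gets 20, best alternative 19; Fleet B gets 19, best alternative 18. No profitable deviation — NE.
(Moderate, Moderate): Fleet A can switch to Rest (7 → 20). Not NE.
(Moderate, Heavy): Fleet A can switch to Rest (2 → 18). Not NE.
(Moderate, Max): Fleet A can switch to Light (17 → 19). Not NE.
(The remaining 5 profiles each have a profitable deviation by the same check.)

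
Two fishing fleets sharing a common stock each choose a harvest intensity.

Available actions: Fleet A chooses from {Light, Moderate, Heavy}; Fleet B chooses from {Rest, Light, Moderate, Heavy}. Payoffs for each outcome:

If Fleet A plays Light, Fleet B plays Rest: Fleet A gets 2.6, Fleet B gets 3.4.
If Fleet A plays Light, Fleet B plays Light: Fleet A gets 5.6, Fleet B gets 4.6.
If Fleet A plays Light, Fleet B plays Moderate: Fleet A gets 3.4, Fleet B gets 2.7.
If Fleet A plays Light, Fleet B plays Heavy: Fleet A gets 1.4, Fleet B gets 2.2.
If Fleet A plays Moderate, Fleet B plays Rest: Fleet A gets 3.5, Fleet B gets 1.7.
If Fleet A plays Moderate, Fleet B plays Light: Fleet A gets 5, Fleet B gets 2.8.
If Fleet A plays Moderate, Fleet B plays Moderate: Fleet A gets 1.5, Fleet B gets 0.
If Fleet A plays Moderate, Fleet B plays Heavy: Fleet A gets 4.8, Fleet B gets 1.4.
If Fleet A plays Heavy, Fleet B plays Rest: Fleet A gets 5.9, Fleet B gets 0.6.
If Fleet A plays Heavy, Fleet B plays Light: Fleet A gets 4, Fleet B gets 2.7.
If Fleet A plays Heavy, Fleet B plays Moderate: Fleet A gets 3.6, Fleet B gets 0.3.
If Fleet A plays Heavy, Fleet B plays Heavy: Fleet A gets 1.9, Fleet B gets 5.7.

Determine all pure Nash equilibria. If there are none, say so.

Pure NE: (Light, Light)

Fleet A against Rest: payoffs 2.6, 3.5, 5.9 → best response Heavy.
Fleet A against Light: payoffs 5.6, 5, 4 → best response Light.
Fleet A against Moderate: payoffs 3.4, 1.5, 3.6 → best response Heavy.
Fleet A against Heavy: payoffs 1.4, 4.8, 1.9 → best response Moderate.
Fleet B against Light: payoffs 3.4, 4.6, 2.7, 2.2 → best response Light.
Fleet B against Moderate: payoffs 1.7, 2.8, 0, 1.4 → best response Light.
Fleet B against Heavy: payoffs 0.6, 2.7, 0.3, 5.7 → best response Heavy.
Mutual best responses: (Light, Light).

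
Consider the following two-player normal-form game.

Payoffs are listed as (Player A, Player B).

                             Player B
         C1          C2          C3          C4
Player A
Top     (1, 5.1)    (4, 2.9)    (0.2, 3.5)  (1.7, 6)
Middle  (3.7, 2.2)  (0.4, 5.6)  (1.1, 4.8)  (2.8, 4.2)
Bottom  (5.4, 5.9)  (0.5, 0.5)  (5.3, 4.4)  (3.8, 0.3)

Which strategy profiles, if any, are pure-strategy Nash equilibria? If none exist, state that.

(Bottom, C1)

(Top, C1): Player A can switch to Middle (1 → 3.7). Not NE.
(Top, C2): Player B can switch to C1 (2.9 → 5.1). Not NE.
(Top, C3): Player A can switch to Middle (0.2 → 1.1). Not NE.
(Top, C4): Player A can switch to Middle (1.7 → 2.8). Not NE.
(Middle, C1): Player A can switch to Bottom (3.7 → 5.4). Not NE.
(Middle, C2): Player A can switch to Top (0.4 → 4). Not NE.
(Middle, C3): Player A can switch to Bottom (1.1 → 5.3). Not NE.
(Middle, C4): Player A can switch to Bottom (2.8 → 3.8). Not NE.
(Bottom, C1): Player A gets 5.4, best alternative 3.7; Player B gets 5.9, best alternative 4.4. No profitable deviation — NE.
(Bottom, C2): Player A can switch to Top (0.5 → 4). Not NE.
(Bottom, C3): Player B can switch to C1 (4.4 → 5.9). Not NE.
(Bottom, C4): Player B can switch to C1 (0.3 → 5.9). Not NE.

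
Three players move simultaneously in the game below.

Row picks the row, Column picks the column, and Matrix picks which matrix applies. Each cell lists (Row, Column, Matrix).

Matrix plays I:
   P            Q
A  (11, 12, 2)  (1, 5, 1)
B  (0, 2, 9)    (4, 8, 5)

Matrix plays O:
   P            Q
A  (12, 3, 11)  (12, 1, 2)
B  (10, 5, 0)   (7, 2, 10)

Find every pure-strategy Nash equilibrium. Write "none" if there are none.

The unique pure-strategy Nash equilibrium is (A, P, O).

(A, P, I): Matrix can switch to O (2 → 11). Not NE.
(A, P, O): Row gets 12, best alternative 10; Column gets 3, best alternative 1; Matrix gets 11, best alternative 2. No profitable deviation — NE.
(A, Q, I): Row can switch to B (1 → 4). Not NE.
(A, Q, O): Column can switch to P (1 → 3). Not NE.
(B, P, I): Row can switch to A (0 → 11). Not NE.
(B, P, O): Row can switch to A (10 → 12). Not NE.
(B, Q, I): Matrix can switch to O (5 → 10). Not NE.
(The remaining 1 profile has a profitable deviation by the same check.)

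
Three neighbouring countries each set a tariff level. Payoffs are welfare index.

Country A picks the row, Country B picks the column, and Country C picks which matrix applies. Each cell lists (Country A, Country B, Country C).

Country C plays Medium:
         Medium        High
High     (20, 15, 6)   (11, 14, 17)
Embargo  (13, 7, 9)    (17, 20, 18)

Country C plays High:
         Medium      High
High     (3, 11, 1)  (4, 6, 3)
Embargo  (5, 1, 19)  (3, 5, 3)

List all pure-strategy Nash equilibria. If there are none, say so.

The pure Nash equilibria are (High, Medium, Medium) and (Embargo, High, Medium).

Country A against (Medium, Medium): payoffs 20, 13 → best response High.
Country A against (Medium, High): payoffs 3, 5 → best response Embargo.
Country A against (High, Medium): payoffs 11, 17 → best response Embargo.
Country A against (High, High): payoffs 4, 3 → best response High.
Country B against (High, Medium): payoffs 15, 14 → best response Medium.
Country B against (High, High): payoffs 11, 6 → best response Medium.
Country B against (Embargo, Medium): payoffs 7, 20 → best response High.
Country B against (Embargo, High): payoffs 1, 5 → best response High.
Country C against (High, Medium): payoffs 6, 1 → best response Medium.
Country C against (High, High): payoffs 17, 3 → best response Medium.
Country C against (Embargo, Medium): payoffs 9, 19 → best response High.
Country C against (Embargo, High): payoffs 18, 3 → best response Medium.
Mutual best responses: (High, Medium, Medium); (Embargo, High, Medium).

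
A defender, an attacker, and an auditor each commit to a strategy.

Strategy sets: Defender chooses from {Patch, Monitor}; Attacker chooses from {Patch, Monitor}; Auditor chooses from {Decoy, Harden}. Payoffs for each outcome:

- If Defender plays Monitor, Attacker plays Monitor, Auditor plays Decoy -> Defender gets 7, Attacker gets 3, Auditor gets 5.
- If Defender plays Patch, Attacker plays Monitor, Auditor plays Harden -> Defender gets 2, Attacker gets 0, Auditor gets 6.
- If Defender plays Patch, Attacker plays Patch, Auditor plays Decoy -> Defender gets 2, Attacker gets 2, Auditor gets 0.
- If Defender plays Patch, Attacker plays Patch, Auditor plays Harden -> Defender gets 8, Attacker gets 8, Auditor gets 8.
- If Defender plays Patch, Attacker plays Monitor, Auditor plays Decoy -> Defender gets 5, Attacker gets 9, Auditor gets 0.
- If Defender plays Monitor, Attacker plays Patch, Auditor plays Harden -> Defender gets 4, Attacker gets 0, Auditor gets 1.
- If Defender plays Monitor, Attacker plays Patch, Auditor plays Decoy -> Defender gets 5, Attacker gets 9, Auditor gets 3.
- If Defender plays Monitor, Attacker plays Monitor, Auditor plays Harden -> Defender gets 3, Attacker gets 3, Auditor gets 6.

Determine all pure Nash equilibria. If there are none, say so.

The pure Nash equilibria are (Patch, Patch, Harden); (Monitor, Patch, Decoy); (Monitor, Monitor, Harden).

Defender against (Patch, Decoy): payoffs 2, 5 → best response Monitor.
Defender against (Patch, Harden): payoffs 8, 4 → best response Patch.
Defender against (Monitor, Decoy): payoffs 5, 7 → best response Monitor.
Defender against (Monitor, Harden): payoffs 2, 3 → best response Monitor.
Attacker against (Patch, Decoy): payoffs 2, 9 → best response Monitor.
Attacker against (Patch, Harden): payoffs 8, 0 → best response Patch.
Attacker against (Monitor, Decoy): payoffs 9, 3 → best response Patch.
Attacker against (Monitor, Harden): payoffs 0, 3 → best response Monitor.
Auditor against (Patch, Patch): payoffs 0, 8 → best response Harden.
Auditor against (Patch, Monitor): payoffs 0, 6 → best response Harden.
Auditor against (Monitor, Patch): payoffs 3, 1 → best response Decoy.
Auditor against (Monitor, Monitor): payoffs 5, 6 → best response Harden.
Mutual best responses: (Patch, Patch, Harden); (Monitor, Patch, Decoy); (Monitor, Monitor, Harden).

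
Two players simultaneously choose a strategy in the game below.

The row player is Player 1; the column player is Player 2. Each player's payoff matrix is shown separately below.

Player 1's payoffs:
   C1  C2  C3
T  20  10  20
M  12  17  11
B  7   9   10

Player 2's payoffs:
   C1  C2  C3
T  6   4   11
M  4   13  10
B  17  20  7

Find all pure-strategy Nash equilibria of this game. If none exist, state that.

(T, C3); (M, C2)

Player 1 against C1: payoffs 20, 12, 7 → best response T.
Player 1 against C2: payoffs 10, 17, 9 → best response M.
Player 1 against C3: payoffs 20, 11, 10 → best response T.
Player 2 against T: payoffs 6, 4, 11 → best response C3.
Player 2 against M: payoffs 4, 13, 10 → best response C2.
Player 2 against B: payoffs 17, 20, 7 → best response C2.
Mutual best responses: (T, C3); (M, C2).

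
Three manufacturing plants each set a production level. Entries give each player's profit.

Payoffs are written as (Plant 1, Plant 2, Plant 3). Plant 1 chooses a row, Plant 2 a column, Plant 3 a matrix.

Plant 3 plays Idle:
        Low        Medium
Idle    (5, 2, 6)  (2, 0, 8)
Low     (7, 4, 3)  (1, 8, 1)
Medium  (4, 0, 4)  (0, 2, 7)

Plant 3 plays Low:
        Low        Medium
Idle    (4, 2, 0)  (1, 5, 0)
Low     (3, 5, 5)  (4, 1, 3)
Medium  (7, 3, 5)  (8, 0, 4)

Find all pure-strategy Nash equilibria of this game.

Mark each player's best response to every combination of opponents' strategies; a profile where every player is best-responding is a pure Nash equilibrium.
Plant 1 against (Low, Idle): payoffs 5, 7, 4 → best response Low.
Plant 1 against (Low, Low): payoffs 4, 3, 7 → best response Medium.
Plant 1 against (Medium, Idle): payoffs 2, 1, 0 → best response Idle.
Plant 1 against (Medium, Low): payoffs 1, 4, 8 → best response Medium.
Plant 2 against (Idle, Idle): payoffs 2, 0 → best response Low.
Plant 2 against (Idle, Low): payoffs 2, 5 → best response Medium.
Plant 2 against (Low, Idle): payoffs 4, 8 → best response Medium.
Plant 2 against (Low, Low): payoffs 5, 1 → best response Low.
Plant 2 against (Medium, Idle): payoffs 0, 2 → best response Medium.
Plant 2 against (Medium, Low): payoffs 3, 0 → best response Low.
Plant 3 against (Idle, Low): payoffs 6, 0 → best response Idle.
Plant 3 against (Idle, Medium): payoffs 8, 0 → best response Idle.
Plant 3 against (Low, Low): payoffs 3, 5 → best response Low.
Plant 3 against (Low, Medium): payoffs 1, 3 → best response Low.
Plant 3 against (Medium, Low): payoffs 4, 5 → best response Low.
Plant 3 against (Medium, Medium): payoffs 7, 4 → best response Idle.
Mutual best responses: (Medium, Low, Low).

The unique pure-strategy Nash equilibrium is (Medium, Low, Low).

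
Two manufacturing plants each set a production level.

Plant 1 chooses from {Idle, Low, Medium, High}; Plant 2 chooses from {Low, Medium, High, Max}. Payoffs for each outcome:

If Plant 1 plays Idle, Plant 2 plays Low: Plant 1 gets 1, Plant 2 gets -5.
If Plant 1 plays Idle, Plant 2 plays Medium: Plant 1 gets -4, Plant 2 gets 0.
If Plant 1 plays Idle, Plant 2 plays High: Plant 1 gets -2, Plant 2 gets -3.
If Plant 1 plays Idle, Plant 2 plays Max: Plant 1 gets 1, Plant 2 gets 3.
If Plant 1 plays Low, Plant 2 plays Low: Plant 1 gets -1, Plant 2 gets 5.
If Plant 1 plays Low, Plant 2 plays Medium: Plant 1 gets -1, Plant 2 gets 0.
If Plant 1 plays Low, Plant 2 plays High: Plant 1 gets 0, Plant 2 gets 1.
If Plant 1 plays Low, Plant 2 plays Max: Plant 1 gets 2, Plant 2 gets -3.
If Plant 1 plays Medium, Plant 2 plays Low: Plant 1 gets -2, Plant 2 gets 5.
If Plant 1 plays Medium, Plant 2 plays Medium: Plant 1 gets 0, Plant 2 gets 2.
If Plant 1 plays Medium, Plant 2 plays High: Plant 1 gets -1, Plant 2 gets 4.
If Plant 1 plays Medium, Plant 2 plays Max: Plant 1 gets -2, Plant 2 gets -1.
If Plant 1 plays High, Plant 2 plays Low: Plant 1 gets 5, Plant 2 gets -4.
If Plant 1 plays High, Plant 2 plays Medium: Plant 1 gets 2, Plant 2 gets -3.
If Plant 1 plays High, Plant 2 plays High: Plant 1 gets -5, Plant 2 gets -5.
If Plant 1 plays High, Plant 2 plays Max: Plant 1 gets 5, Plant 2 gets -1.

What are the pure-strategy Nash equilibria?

Check each profile: it is a Nash equilibrium iff no player can strictly gain by switching unilaterally.
(Idle, Low): Plant 1 can switch to High (1 → 5). Not NE.
(Idle, Medium): Plant 1 can switch to Low (-4 → -1). Not NE.
(Idle, High): Plant 1 can switch to Low (-2 → 0). Not NE.
(Idle, Max): Plant 1 can switch to Low (1 → 2). Not NE.
(Low, Low): Plant 1 can switch to Idle (-1 → 1). Not NE.
(Low, Medium): Plant 1 can switch to Medium (-1 → 0). Not NE.
(Low, High): Plant 2 can switch to Low (1 → 5). Not NE.
(Low, Max): Plant 1 can switch to High (2 → 5). Not NE.
(High, Max): Plant 1 gets 5, best alternative 2; Plant 2 gets -1, best alternative -3. No profitable deviation — NE.
(The remaining 7 profiles each have a profitable deviation by the same check.)

(High, Max)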